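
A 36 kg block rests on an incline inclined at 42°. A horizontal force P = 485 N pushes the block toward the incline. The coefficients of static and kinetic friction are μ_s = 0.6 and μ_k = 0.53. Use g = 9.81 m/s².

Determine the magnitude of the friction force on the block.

The horizontal push has a component P sin θ into the surface, so N = m g cos θ + P sin θ = 262.4 + 324.5 = 587 N.
Parallel to the incline: P cos θ − m g sin θ = 360.4 − 236.3 = 124.1 N; the friction needed to balance this is 124.1 N acting down the slope.
Maximum static friction: μ_s N = 0.6 × 587 = 352.2 N.
Since 124.1 N is within the 352.2 N limit, the block stays put and friction is exactly 124 N.

f ≈ 124 N (down the incline)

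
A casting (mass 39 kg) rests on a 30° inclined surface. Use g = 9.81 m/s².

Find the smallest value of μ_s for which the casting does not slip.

μ_s,min ≈ 0.577

At the slip threshold m g sin θ = μ_s m g cos θ, so μ_s,min = tan θ.
μ_s,min = tan 30° = 0.577.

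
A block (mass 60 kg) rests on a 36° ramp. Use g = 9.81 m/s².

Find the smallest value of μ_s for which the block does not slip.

μ_s,min ≈ 0.727

At the slip threshold m g sin θ = μ_s m g cos θ, so μ_s,min = tan θ.
μ_s,min = tan 36° = 0.727.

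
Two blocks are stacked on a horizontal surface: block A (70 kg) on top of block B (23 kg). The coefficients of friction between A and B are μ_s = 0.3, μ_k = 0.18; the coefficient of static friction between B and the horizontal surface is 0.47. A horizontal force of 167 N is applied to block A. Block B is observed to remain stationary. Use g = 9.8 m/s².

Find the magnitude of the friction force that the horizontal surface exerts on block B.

f ≈ 167 N

Between the blocks, N₁ = m_A g = 686 N.
Maximum static friction on A from B: μ_s N₁ = 0.3×686 = 205.8 N.
P = 167 N is within that limit, so A and B move together (both at rest); the A–B friction is simply f₁ = P = 167 N.
B experiences an equal 167 N forward from A (third law). B is in equilibrium, so the floor supplies f₂ = 167 N of static friction (limit μ_s(m_A+m_B)g = 428.4 N, not exceeded).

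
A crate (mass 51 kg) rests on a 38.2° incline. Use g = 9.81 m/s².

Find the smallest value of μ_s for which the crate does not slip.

At the slip threshold m g sin θ = μ_s m g cos θ, so μ_s,min = tan θ.
μ_s,min = tan 38.2° = 0.787.

μ_s,min ≈ 0.787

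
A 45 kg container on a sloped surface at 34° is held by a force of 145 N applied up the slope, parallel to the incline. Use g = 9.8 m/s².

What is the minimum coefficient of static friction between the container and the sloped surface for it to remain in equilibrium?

N = m g cos θ = 365.6 N.
Friction must make up the shortfall along the incline: f = m g sin θ − P = 246.6 − 145 = 101.6 N.
At the threshold f = μ_s N, so μ_s,min = 101.6/365.6 = 0.278.

μ_s,min ≈ 0.278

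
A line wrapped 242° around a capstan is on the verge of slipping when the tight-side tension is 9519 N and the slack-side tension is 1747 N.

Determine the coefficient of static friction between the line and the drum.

μ ≈ 0.401

T₂/T₁ = e^{μβ} → μ = ln(T₂/T₁)/β.
β = 242° = 4.224 rad.
μ = ln(9519/1747)/4.224 = ln(5.449)/4.224 = 0.401.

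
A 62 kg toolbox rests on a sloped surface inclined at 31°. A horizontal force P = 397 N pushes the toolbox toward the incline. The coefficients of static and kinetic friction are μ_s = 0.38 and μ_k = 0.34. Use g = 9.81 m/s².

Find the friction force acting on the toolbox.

Resolve perpendicular to the incline: N = m g cos θ + P sin θ = 62×9.81×cos 31° + 397×sin 31° = 725.8 N.
Parallel to the incline: P cos θ − m g sin θ = 340.3 − 313.3 = 27.04 N; the friction needed to balance this is 27.04 N acting down the slope.
The limit of static friction is μ_s N = 275.8 N.
|f_req| = 27.04 ≤ 275.8 N → the toolbox is in equilibrium; friction equals the required value.

f ≈ 27 N (down the incline)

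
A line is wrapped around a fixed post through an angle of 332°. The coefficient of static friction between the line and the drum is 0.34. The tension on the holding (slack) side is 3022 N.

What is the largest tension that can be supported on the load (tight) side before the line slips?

At impending slip the capstan equation gives T₂/T₁ = e^{μβ} with β in radians.
β = 332° × π/180 = 5.794 rad.
e^{μβ} = e^{0.34×5.794} = 7.172.
T₂ = T₁ · e^{μβ} = 3022 × 7.172 = 21700 N.

T_max ≈ 21700 N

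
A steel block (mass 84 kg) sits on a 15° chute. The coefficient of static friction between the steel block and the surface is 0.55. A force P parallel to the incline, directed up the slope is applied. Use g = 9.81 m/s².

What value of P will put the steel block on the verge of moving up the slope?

P ≈ 651 N

At impending motion up the slope, friction acts down-slope at its limit: f = μ_s N.
P is parallel to the surface, so N = m g cos θ = 796 N.
Along the incline: P = m g sin θ + μ_s N = 213 + 0.55×796 = 651 N.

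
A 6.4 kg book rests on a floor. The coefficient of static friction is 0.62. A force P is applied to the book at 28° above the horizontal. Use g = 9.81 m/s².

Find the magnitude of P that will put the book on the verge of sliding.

P ≈ 33.2 N

N = m g − P sin α (the pull lifts the book).
At impending slip, P cos α = μ_s N = μ_s (m g − P sin α).
Solving: P (cos α + μ_s sin α) = μ_s m g → P = 0.62×62.8/(cos 28° + 0.62 sin 28°) = 38.9/1.174 = 33.2 N.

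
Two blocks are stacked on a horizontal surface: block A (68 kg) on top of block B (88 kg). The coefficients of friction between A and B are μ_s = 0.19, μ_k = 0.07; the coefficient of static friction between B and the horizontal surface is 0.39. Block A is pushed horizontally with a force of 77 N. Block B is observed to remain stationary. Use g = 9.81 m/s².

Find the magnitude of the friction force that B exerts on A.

f ≈ 77 N

The normal force B exerts on A is simply A's weight, N₁ = 667.1 N.
So the A–B interface can sustain at most μ_s N₁ = 126.7 N of static friction.
P = 77 N is within that limit, so A and B move together (both at rest); the A–B friction is simply f₁ = P = 77 N.
By Newton's third law B feels 77 N forward from A. With B stationary, the floor's static friction on B balances it: f₂ = 77 N (well within μ_s(m_A+m_B)g = 596.8 N).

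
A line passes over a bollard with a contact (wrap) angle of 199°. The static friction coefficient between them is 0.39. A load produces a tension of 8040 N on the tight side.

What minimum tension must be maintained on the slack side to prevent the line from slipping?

Capstan equation at impending slip: T_tight/T_slack = e^{μβ}.
β = 199° = 3.473 rad; e^{μβ} = e^{0.39×3.473} = 3.875.
T_slack = T_tight / e^{μβ} = 8040 / 3.875 = 2070 N.

T_min ≈ 2070 N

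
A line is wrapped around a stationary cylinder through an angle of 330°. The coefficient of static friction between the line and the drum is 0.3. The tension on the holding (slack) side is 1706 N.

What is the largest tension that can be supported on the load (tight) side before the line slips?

At impending slip the capstan equation gives T₂/T₁ = e^{μβ} with β in radians.
β = 330° × π/180 = 5.76 rad.
e^{μβ} = e^{0.3×5.76} = 5.629.
T₂ = T₁ · e^{μβ} = 1706 × 5.629 = 9600 N.

T_max ≈ 9600 N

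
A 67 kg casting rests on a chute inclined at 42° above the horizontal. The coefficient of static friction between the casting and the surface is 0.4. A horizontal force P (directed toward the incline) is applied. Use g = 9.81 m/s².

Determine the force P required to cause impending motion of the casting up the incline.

P ≈ 1340 N

At impending motion up the slope, friction acts down-slope at its limit: f = μ_s N.
Perpendicular to the incline: N = m g cos θ + P sin θ.
Along the incline: P cos θ = m g sin θ + μ_s N = m g sin θ + μ_s (m g cos θ + P sin θ).
Solving, P (cos θ − μ_s sin θ) = m g (sin θ + μ_s cos θ), so P = 67×9.81×(sin 42° + 0.4 cos 42°)/(cos 42° − 0.4 sin 42°) = 657×0.9664/0.4755 = 1340 N.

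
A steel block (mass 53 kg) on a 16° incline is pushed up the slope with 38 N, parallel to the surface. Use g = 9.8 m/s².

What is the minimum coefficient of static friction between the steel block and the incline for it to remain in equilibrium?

N = m g cos θ = 499.3 N.
Friction must make up the shortfall along the incline: f = m g sin θ − P = 143.2 − 38 = 105.2 N.
At the threshold f = μ_s N, so μ_s,min = 105.2/499.3 = 0.211.

μ_s,min ≈ 0.211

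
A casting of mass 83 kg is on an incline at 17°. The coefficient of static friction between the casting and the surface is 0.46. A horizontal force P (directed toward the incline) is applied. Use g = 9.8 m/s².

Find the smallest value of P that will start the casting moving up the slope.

At impending motion up the slope, friction acts down-slope at its limit: f = μ_s N.
Perpendicular to the incline: N = m g cos θ + P sin θ.
Along the incline: P cos θ = m g sin θ + μ_s N = m g sin θ + μ_s (m g cos θ + P sin θ).
Solving, P (cos θ − μ_s sin θ) = m g (sin θ + μ_s cos θ), so P = 83×9.8×(sin 17° + 0.46 cos 17°)/(cos 17° − 0.46 sin 17°) = 813×0.7323/0.8218 = 725 N.

P ≈ 725 N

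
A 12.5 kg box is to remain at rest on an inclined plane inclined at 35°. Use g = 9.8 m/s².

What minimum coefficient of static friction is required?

μ_s,min ≈ 0.7

At the slip threshold m g sin θ = μ_s m g cos θ, so μ_s,min = tan θ.
μ_s,min = tan 35° = 0.7.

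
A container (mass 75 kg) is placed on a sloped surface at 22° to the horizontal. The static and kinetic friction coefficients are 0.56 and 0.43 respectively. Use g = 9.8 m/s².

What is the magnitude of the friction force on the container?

Normal force: N = m g cos θ = 75 × 9.8 × cos 22° = 681.5 N.
For equilibrium along the incline, friction must balance the weight component: f = m g sin θ = 275.3 N up the slope.
The static-friction ceiling is μ_s N = 0.56 × 681.5 = 381.6 N.
Since |275.3| ≤ 381.6 N, the container remains in static equilibrium and friction takes exactly the required value.

f ≈ 275 N (up the incline)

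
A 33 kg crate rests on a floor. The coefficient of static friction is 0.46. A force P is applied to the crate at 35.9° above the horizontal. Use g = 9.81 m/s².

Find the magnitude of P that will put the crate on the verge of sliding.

N = m g − P sin α (the pull lifts the crate).
At impending slip, P cos α = μ_s N = μ_s (m g − P sin α).
Solving: P (cos α + μ_s sin α) = μ_s m g → P = 0.46×324/(cos 35.9° + 0.46 sin 35.9°) = 149/1.08 = 138 N.

P ≈ 138 N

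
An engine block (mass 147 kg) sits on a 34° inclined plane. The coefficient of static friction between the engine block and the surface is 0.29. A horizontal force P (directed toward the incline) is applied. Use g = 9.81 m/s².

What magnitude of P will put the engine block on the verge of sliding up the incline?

P ≈ 1730 N

At impending motion up the slope, friction acts down-slope at its limit: f = μ_s N.
Perpendicular to the incline: N = m g cos θ + P sin θ.
Along the incline: P cos θ = m g sin θ + μ_s N = m g sin θ + μ_s (m g cos θ + P sin θ).
Solving, P (cos θ − μ_s sin θ) = m g (sin θ + μ_s cos θ), so P = 147×9.81×(sin 34° + 0.29 cos 34°)/(cos 34° − 0.29 sin 34°) = 1440×0.7996/0.6669 = 1730 N.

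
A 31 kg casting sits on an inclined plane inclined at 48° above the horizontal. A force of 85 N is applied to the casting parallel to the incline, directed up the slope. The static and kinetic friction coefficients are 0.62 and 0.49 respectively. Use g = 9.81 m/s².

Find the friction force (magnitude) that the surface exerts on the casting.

f ≈ 99.7 N (up the incline)

Perpendicular to the surface, N = m g cos θ = 31·9.81·cos 48° = 203.5 N.
For equilibrium along the incline the friction force must supply f = m g sin θ − P = 226 − 85 = 141 N (positive meaning up-slope).
Maximum static friction available: μ_s N = 0.62 × 203.5 = 126.2 N.
Since |141| > 126.2 N, static friction cannot hold it; the casting slides down the incline and kinetic friction applies: f = μ_k N = 0.49 × 203.5 = 99.7 N.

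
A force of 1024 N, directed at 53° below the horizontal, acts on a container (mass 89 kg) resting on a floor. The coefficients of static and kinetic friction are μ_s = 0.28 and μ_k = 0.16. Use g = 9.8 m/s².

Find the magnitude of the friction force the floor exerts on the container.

The vertical component of P adds to the normal force: N = m g + P sin α = 872.2 + 817.8 = 1690 N.
For equilibrium, f = P cos α = 1024×cos 53° = 616.3 N.
The static-friction limit is μ_s N = 473.2 N.
616.3 > 473.2 N → the container slides; f = μ_k N = 0.16×1690 = 270 N.

f ≈ 270 N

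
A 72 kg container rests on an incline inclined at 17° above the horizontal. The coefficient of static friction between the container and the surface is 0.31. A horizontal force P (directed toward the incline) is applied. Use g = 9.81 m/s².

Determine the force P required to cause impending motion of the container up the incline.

P ≈ 480 N

At impending motion up the slope, friction acts down-slope at its limit: f = μ_s N.
Perpendicular to the incline: N = m g cos θ + P sin θ.
Along the incline: P cos θ = m g sin θ + μ_s N = m g sin θ + μ_s (m g cos θ + P sin θ).
Solving, P (cos θ − μ_s sin θ) = m g (sin θ + μ_s cos θ), so P = 72×9.81×(sin 17° + 0.31 cos 17°)/(cos 17° − 0.31 sin 17°) = 706×0.5888/0.8657 = 480 N.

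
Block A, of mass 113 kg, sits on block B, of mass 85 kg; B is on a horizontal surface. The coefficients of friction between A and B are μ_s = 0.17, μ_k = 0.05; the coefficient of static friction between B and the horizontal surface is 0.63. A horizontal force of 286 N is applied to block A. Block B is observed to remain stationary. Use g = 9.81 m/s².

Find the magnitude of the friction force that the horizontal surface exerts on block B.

f ≈ 55.4 N

The normal force B exerts on A is simply A's weight, N₁ = 1109 N.
So the A–B interface can sustain at most μ_s N₁ = 188.5 N of static friction.
Since P = 286 N > 188.5 N, A slides on B; the A–B friction is kinetic: f₁ = μ_k N₁ = 0.05×1109 = 55.4 N.
By Newton's third law B feels 55.4 N forward from A. With B stationary, the floor's static friction on B balances it: f₂ = 55.4 N (well within μ_s(m_A+m_B)g = 1224 N).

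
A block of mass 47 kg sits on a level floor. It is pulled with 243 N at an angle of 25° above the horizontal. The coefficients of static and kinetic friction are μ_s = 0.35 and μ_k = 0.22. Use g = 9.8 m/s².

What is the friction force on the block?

f ≈ 78.7 N

Vertical equilibrium gives N = m g − P sin α = 357.9 N.
Horizontally, friction must balance P cos α = 220.2 N.
μ_s N = 0.35 × 357.9 = 125.3 N.
220.2 > 125.3 N → the block slides; f = μ_k N = 0.22×357.9 = 78.7 N.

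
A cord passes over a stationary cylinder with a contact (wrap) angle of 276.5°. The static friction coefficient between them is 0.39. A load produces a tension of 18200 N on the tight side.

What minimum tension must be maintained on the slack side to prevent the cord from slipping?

Capstan equation at impending slip: T_tight/T_slack = e^{μβ}.
β = 276.5° = 4.826 rad; e^{μβ} = e^{0.39×4.826} = 6.567.
T_slack = T_tight / e^{μβ} = 18200 / 6.567 = 2770 N.

T_min ≈ 2770 N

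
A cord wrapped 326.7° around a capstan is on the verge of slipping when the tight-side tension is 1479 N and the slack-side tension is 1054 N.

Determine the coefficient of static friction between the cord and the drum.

μ ≈ 0.0594

T₂/T₁ = e^{μβ} → μ = ln(T₂/T₁)/β.
β = 326.7° = 5.702 rad.
μ = ln(1479/1054)/5.702 = ln(1.403)/5.702 = 0.0594.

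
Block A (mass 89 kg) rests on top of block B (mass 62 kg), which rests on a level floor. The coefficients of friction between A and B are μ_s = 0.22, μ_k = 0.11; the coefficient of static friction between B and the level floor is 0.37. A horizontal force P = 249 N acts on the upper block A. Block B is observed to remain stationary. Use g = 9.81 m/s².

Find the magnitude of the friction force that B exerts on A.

Normal force at the A–B interface: N₁ = m_A g = 873.1 N.
So the A–B interface can sustain at most μ_s N₁ = 192.1 N of static friction.
Since P = 249 N > 192.1 N, A slides on B; the A–B friction is kinetic: f₁ = μ_k N₁ = 0.11×873.1 = 96 N.
By Newton's third law B feels 96 N forward from A. With B stationary, the floor's static friction on B balances it: f₂ = 96 N (well within μ_s(m_A+m_B)g = 548.1 N).

f ≈ 96 N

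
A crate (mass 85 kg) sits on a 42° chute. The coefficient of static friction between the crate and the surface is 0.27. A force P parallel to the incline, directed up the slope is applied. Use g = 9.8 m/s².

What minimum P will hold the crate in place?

The crate tends to slide down (tan θ > μ_s), so at the point of impending slip friction acts up-slope at its limit: f = μ_s N.
P is parallel to the surface, so N = m g cos θ = 619 N.
Along the incline: P + μ_s N = m g sin θ, so P = 557 − 0.27×619 = 390 N.

P_min ≈ 390 N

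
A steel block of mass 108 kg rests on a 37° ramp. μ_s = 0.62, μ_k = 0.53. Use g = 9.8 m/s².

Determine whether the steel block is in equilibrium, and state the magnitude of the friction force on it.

f ≈ 448 N

N = m g cos θ = 845 N.
Down-slope weight component: m g sin θ = 637 N.
μ_s N = 524 N.
637 > 524 N, so it slides; kinetic friction f = μ_k N = 0.53×845 = 448 N.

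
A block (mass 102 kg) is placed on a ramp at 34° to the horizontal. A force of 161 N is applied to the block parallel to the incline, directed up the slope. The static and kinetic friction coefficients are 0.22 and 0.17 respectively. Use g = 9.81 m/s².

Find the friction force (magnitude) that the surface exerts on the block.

f ≈ 141 N (up the incline)

Normal force: N = m g cos θ = 102 × 9.81 × cos 34° = 829.6 N.
For equilibrium along the incline the friction force must supply f = m g sin θ − P = 559.5 − 161 = 398.5 N (positive meaning up-slope).
Static friction can supply at most μ_s N = 182.5 N.
Since |398.5| > 182.5 N, static friction cannot hold it; the block slides down the incline and kinetic friction applies: f = μ_k N = 0.17 × 829.6 = 141 N.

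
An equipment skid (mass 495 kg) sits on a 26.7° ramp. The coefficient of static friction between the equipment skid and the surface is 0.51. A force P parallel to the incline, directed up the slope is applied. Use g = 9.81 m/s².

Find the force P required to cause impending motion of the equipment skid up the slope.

At impending motion up the slope, friction acts down-slope at its limit: f = μ_s N.
P is parallel to the surface, so N = m g cos θ = 4340 N.
Along the incline: P = m g sin θ + μ_s N = 2180 + 0.51×4340 = 4390 N.

P ≈ 4390 N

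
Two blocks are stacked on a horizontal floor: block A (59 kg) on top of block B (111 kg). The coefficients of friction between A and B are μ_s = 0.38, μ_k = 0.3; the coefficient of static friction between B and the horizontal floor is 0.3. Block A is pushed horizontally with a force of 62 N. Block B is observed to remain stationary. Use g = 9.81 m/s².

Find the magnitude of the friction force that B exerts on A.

f ≈ 62 N

Between the blocks, N₁ = m_A g = 578.8 N.
So the A–B interface can sustain at most μ_s N₁ = 219.9 N of static friction.
P = 62 N is within that limit, so A and B move together (both at rest); the A–B friction is simply f₁ = P = 62 N.
B experiences an equal 62 N forward from A (third law). B is in equilibrium, so the floor supplies f₂ = 62 N of static friction (limit μ_s(m_A+m_B)g = 500.3 N, not exceeded).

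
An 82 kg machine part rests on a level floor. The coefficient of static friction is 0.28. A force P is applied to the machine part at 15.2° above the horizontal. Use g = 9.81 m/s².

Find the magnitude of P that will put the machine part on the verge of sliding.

P ≈ 217 N

N = m g − P sin α (the pull lifts the machine part).
At impending slip, P cos α = μ_s N = μ_s (m g − P sin α).
Solving: P (cos α + μ_s sin α) = μ_s m g → P = 0.28×804/(cos 15.2° + 0.28 sin 15.2°) = 225/1.038 = 217 N.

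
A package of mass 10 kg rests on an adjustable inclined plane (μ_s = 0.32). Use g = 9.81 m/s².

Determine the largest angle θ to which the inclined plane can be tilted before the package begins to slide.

At the slip threshold, m g sin θ = μ_s · m g cos θ, so tan θ = μ_s.
θ_max = arctan(0.32) = 17.7°.

θ_max ≈ 17.7°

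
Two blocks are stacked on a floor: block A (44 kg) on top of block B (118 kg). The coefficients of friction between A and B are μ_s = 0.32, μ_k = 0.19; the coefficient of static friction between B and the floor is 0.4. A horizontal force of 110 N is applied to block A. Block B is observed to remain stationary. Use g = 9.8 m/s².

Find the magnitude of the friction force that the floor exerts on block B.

Between the blocks, N₁ = m_A g = 431.2 N.
So the A–B interface can sustain at most μ_s N₁ = 138 N of static friction.
Since P = 110 N ≤ 138 N, A does not slip on B; friction on A equals P = 110 N.
By Newton's third law B feels 110 N forward from A. With B stationary, the floor's static friction on B balances it: f₂ = 110 N (well within μ_s(m_A+m_B)g = 635 N).

f ≈ 110 N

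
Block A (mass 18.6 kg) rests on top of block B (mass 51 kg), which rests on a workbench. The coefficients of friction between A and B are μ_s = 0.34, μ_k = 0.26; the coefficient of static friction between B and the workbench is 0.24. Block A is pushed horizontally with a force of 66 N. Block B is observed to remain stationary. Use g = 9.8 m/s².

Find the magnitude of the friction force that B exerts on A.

f ≈ 47.4 N

Between the blocks, N₁ = m_A g = 182.3 N.
Maximum static friction on A from B: μ_s N₁ = 0.34×182.3 = 61.98 N.
P = 66 N exceeds that limit, so A slips over B and the interface friction becomes kinetic: f₁ = μ_k N₁ = 0.26×182.3 = 47.4 N.
By Newton's third law B feels 47.4 N forward from A. With B stationary, the floor's static friction on B balances it: f₂ = 47.4 N (well within μ_s(m_A+m_B)g = 163.7 N).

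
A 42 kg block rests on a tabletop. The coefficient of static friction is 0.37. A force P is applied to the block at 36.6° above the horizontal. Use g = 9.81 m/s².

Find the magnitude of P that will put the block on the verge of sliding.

N = m g − P sin α (the pull lifts the block).
At impending slip, P cos α = μ_s N = μ_s (m g − P sin α).
Solving: P (cos α + μ_s sin α) = μ_s m g → P = 0.37×412/(cos 36.6° + 0.37 sin 36.6°) = 152/1.023 = 149 N.

P ≈ 149 N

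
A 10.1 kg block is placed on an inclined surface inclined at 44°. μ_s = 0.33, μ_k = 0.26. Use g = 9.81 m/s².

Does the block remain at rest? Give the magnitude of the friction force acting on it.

f ≈ 18.5 N

N = m g cos θ = 71.3 N.
Down-slope weight component: m g sin θ = 68.8 N.
μ_s N = 23.5 N.
68.8 > 23.5 N, so it slides; kinetic friction f = μ_k N = 0.26×71.3 = 18.5 N.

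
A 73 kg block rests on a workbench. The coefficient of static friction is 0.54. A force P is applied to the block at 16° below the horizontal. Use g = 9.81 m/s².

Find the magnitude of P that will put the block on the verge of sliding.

N = m g + P sin α (the push presses the block into the workbench).
At impending slip, P cos α = μ_s N = μ_s (m g + P sin α).
Solving: P (cos α − μ_s sin α) = μ_s m g → P = 0.54×716/(cos 16° − 0.54 sin 16°) = 387/0.8124 = 476 N.

P ≈ 476 N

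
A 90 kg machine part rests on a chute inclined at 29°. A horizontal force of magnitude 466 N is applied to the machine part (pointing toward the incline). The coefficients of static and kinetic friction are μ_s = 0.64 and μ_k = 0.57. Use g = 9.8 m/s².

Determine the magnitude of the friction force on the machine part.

Normal direction: N = m g cos θ + P sin θ = 997.3 N.
Along the incline, the net driving force (taking up-slope positive) is P cos θ − m g sin θ = 407.6 − 427.6 = -20.03 N, so equilibrium requires friction f = 20.03 N (up-slope).
The limit of static friction is μ_s N = 638.3 N.
Since 20.03 N is within the 638.3 N limit, the machine part stays put and friction is exactly 20 N.

f ≈ 20 N (up the incline)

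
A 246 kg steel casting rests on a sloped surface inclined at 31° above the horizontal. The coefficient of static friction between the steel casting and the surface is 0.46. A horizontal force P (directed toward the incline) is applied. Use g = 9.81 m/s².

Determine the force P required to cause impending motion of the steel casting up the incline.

P ≈ 3540 N

At impending motion up the slope, friction acts down-slope at its limit: f = μ_s N.
Perpendicular to the incline: N = m g cos θ + P sin θ.
Along the incline: P cos θ = m g sin θ + μ_s N = m g sin θ + μ_s (m g cos θ + P sin θ).
Solving, P (cos θ − μ_s sin θ) = m g (sin θ + μ_s cos θ), so P = 246×9.81×(sin 31° + 0.46 cos 31°)/(cos 31° − 0.46 sin 31°) = 2410×0.9093/0.6202 = 3540 N.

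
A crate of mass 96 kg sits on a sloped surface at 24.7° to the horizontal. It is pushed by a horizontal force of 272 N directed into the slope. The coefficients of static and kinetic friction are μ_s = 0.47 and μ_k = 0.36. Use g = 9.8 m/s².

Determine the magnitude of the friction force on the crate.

f ≈ 146 N (up the incline)

Resolve perpendicular to the incline: N = m g cos θ + P sin θ = 96×9.8×cos 24.7° + 272×sin 24.7° = 968.4 N.
Along the incline, the net driving force (taking up-slope positive) is P cos θ − m g sin θ = 247.1 − 393.1 = -146 N, so equilibrium requires friction f = 146 N (up-slope).
Maximum static friction: μ_s N = 0.47 × 968.4 = 455.1 N.
|f_req| = 146 ≤ 455.1 N → the crate is in equilibrium; friction equals the required value.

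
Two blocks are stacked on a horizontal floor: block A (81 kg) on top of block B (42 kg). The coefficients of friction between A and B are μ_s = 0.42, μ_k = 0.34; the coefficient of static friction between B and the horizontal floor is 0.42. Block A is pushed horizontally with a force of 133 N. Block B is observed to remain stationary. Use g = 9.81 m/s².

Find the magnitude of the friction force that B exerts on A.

f ≈ 133 N

Between the blocks, N₁ = m_A g = 794.6 N.
Maximum static friction on A from B: μ_s N₁ = 0.42×794.6 = 333.7 N.
P = 133 N is within that limit, so A and B move together (both at rest); the A–B friction is simply f₁ = P = 133 N.
By Newton's third law B feels 133 N forward from A. With B stationary, the floor's static friction on B balances it: f₂ = 133 N (well within μ_s(m_A+m_B)g = 506.8 N).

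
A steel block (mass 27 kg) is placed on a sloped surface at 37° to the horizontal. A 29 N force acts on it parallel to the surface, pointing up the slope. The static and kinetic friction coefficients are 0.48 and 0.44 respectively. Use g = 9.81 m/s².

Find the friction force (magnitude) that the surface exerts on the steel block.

f ≈ 93.1 N (up the incline)

Perpendicular to the surface, N = m g cos θ = 27·9.81·cos 37° = 211.5 N.
Parallel to the incline, ΣF = 0 gives f = m g sin θ − P = 159.4 − 29 = 130.4 N (up-slope positive).
The static-friction ceiling is μ_s N = 0.48 × 211.5 = 101.5 N.
|130.4| exceeds 101.5 N, so the steel block slips down-slope; friction is kinetic, f = μ_k N = 0.44×211.5 = 93.1 N.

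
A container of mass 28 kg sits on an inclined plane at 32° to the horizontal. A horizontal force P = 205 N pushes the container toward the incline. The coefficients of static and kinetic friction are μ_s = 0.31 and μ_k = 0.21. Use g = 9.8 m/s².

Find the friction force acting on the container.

Normal direction: N = m g cos θ + P sin θ = 341.3 N.
Along the incline, the net driving force (taking up-slope positive) is P cos θ − m g sin θ = 173.8 − 145.4 = 28.44 N, so equilibrium requires friction f = -28.44 N (down-slope).
Maximum static friction: μ_s N = 0.31 × 341.3 = 105.8 N.
|f_req| = 28.44 ≤ 105.8 N → the container is in equilibrium; friction equals the required value.

f ≈ 28.4 N (down the incline)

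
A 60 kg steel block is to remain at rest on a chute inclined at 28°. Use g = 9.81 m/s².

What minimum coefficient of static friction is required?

μ_s,min ≈ 0.532

At the slip threshold m g sin θ = μ_s m g cos θ, so μ_s,min = tan θ.
μ_s,min = tan 28° = 0.532.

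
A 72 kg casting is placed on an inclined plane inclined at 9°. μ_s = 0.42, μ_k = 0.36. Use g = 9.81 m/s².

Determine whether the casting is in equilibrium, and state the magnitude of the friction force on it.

N = m g cos θ = 698 N.
Down-slope weight component: m g sin θ = 110 N.
μ_s N = 293 N.
110 ≤ 293 N, so it stays put; friction = 110 N.

f ≈ 110 N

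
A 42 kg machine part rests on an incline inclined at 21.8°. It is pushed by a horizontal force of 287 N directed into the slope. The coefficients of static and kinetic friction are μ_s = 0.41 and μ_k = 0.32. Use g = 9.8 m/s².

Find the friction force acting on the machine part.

Normal direction: N = m g cos θ + P sin θ = 488.7 N.
Along the incline, the net driving force (taking up-slope positive) is P cos θ − m g sin θ = 266.5 − 152.9 = 113.6 N, so equilibrium requires friction f = -113.6 N (down-slope).
The limit of static friction is μ_s N = 200.4 N.
Since 113.6 N is within the 200.4 N limit, the machine part stays put and friction is exactly 114 N.

f ≈ 114 N (down the incline)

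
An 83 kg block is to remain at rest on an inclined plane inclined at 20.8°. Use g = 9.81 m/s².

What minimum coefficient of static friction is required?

μ_s,min ≈ 0.38

At the slip threshold m g sin θ = μ_s m g cos θ, so μ_s,min = tan θ.
μ_s,min = tan 20.8° = 0.38.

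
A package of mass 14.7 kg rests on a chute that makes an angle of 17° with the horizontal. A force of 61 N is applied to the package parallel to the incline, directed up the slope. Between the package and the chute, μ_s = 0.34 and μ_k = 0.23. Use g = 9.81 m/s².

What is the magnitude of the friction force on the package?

Normal force: N = m g cos θ = 14.7 × 9.81 × cos 17° = 137.9 N.
The friction needed for equilibrium is m g sin θ − P = 42.16 − 61 = -18.84 N, measured positive up-slope.
Maximum static friction available: μ_s N = 0.34 × 137.9 = 46.89 N.
Since |-18.84| ≤ 46.89 N, the package remains in static equilibrium and friction takes exactly the required value.

f ≈ 18.8 N (down the incline)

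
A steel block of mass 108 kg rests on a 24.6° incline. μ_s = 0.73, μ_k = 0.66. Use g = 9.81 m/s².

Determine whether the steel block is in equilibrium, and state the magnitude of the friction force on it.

N = m g cos θ = 963 N.
Down-slope weight component: m g sin θ = 441 N.
μ_s N = 703 N.
441 ≤ 703 N, so it stays put; friction = 441 N.

f ≈ 441 N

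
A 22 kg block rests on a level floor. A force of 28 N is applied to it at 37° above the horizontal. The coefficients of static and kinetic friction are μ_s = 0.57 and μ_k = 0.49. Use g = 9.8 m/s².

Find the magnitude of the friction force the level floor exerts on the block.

f ≈ 22.4 N

N = m g − P sin α = 215.6 − 28×sin 37° = 198.7 N.
The horizontal driving force is P cos α = 22.36 N, so equilibrium needs friction f = 22.36 N.
μ_s N = 0.57 × 198.7 = 113.3 N.
22.36 ≤ 113.3 N → static; friction equals the required 22.4 N.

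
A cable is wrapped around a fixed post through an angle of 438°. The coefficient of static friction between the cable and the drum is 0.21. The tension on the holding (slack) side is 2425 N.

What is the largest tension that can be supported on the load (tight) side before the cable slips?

At impending slip the capstan equation gives T₂/T₁ = e^{μβ} with β in radians.
β = 438° × π/180 = 7.645 rad.
e^{μβ} = e^{0.21×7.645} = 4.98.
T₂ = T₁ · e^{μβ} = 2425 × 4.98 = 12100 N.

T_max ≈ 12100 N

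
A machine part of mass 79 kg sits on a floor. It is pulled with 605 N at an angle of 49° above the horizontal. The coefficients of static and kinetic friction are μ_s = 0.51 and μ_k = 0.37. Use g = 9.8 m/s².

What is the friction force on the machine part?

Vertical equilibrium gives N = m g − P sin α = 317.6 N.
For equilibrium, f = P cos α = 605×cos 49° = 396.9 N.
The static-friction limit is μ_s N = 162 N.
The required friction exceeds μ_s N, so the machine part moves and f = μ_k N = 118 N.

f ≈ 118 N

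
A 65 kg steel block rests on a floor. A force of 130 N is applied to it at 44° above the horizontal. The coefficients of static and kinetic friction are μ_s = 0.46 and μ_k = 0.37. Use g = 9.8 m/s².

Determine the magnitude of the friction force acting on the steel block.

f ≈ 93.5 N

Vertical equilibrium gives N = m g − P sin α = 546.7 N.
For equilibrium, f = P cos α = 130×cos 44° = 93.51 N.
μ_s N = 0.46 × 546.7 = 251.5 N.
93.51 ≤ 251.5 N → static; friction equals the required 93.5 N.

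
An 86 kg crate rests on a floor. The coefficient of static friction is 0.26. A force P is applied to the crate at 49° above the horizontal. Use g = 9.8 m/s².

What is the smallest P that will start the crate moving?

N = m g − P sin α (the pull lifts the crate).
At impending slip, P cos α = μ_s N = μ_s (m g − P sin α).
Solving: P (cos α + μ_s sin α) = μ_s m g → P = 0.26×843/(cos 49° + 0.26 sin 49°) = 219/0.8523 = 257 N.

P ≈ 257 N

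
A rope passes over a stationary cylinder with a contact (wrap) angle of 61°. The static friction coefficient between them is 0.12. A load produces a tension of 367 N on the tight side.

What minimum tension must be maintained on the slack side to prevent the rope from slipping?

Capstan equation at impending slip: T_tight/T_slack = e^{μβ}.
β = 61° = 1.065 rad; e^{μβ} = e^{0.12×1.065} = 1.136.
T_slack = T_tight / e^{μβ} = 367 / 1.136 = 323 N.

T_min ≈ 323 N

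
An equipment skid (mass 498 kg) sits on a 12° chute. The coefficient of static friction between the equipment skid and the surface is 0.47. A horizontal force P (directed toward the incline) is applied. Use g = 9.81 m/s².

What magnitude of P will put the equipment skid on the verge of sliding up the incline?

P ≈ 3700 N

At impending motion up the slope, friction acts down-slope at its limit: f = μ_s N.
Perpendicular to the incline: N = m g cos θ + P sin θ.
Along the incline: P cos θ = m g sin θ + μ_s N = m g sin θ + μ_s (m g cos θ + P sin θ).
Solving, P (cos θ − μ_s sin θ) = m g (sin θ + μ_s cos θ), so P = 498×9.81×(sin 12° + 0.47 cos 12°)/(cos 12° − 0.47 sin 12°) = 4890×0.6676/0.8804 = 3700 N.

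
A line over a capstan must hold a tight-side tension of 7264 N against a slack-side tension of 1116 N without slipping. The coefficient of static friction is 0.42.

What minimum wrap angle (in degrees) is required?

β_min ≈ 256°

T₂/T₁ = e^{μβ} → β = ln(T₂/T₁)/μ.
β = ln(7264/1116)/0.42 = 1.873/0.42 = 4.46 rad.
In degrees: β = 4.46 × 180/π = 256°.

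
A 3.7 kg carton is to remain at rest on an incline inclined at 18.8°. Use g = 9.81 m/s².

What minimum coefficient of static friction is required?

μ_s,min ≈ 0.34

At the slip threshold m g sin θ = μ_s m g cos θ, so μ_s,min = tan θ.
μ_s,min = tan 18.8° = 0.34.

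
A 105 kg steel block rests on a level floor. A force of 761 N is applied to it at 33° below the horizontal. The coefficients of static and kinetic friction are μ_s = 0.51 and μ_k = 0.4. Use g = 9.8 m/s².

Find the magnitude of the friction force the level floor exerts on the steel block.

f ≈ 638 N

N = m g + P sin α = 1029 + 761×sin 33° = 1443 N.
For equilibrium, f = P cos α = 761×cos 33° = 638.2 N.
The static-friction limit is μ_s N = 736.2 N.
Since 638.2 N does not exceed the limit, the steel block stays at rest and f = 638 N.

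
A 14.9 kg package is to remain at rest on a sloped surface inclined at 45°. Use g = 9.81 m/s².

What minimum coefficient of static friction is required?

At the slip threshold m g sin θ = μ_s m g cos θ, so μ_s,min = tan θ.
μ_s,min = tan 45° = 1.

μ_s,min ≈ 1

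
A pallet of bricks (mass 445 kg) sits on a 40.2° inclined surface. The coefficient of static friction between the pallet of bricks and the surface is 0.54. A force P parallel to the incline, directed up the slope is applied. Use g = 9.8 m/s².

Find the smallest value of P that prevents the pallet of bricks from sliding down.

P_min ≈ 1020 N

The pallet of bricks tends to slide down (tan θ > μ_s), so at the point of impending slip friction acts up-slope at its limit: f = μ_s N.
P is parallel to the surface, so N = m g cos θ = 3330 N.
Along the incline: P + μ_s N = m g sin θ, so P = 2810 − 0.54×3330 = 1020 N.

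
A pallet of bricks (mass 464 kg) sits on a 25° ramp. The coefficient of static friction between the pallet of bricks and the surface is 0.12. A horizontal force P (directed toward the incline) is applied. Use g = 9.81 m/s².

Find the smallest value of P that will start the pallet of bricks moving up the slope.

P ≈ 2830 N

At impending motion up the slope, friction acts down-slope at its limit: f = μ_s N.
Perpendicular to the incline: N = m g cos θ + P sin θ.
Along the incline: P cos θ = m g sin θ + μ_s N = m g sin θ + μ_s (m g cos θ + P sin θ).
Solving, P (cos θ − μ_s sin θ) = m g (sin θ + μ_s cos θ), so P = 464×9.81×(sin 25° + 0.12 cos 25°)/(cos 25° − 0.12 sin 25°) = 4550×0.5314/0.8556 = 2830 N.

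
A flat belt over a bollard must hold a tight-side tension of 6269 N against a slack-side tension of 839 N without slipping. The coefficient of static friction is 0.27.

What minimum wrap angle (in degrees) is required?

β_min ≈ 427°

T₂/T₁ = e^{μβ} → β = ln(T₂/T₁)/μ.
β = ln(6269/839)/0.27 = 2.011/0.27 = 7.449 rad.
In degrees: β = 7.449 × 180/π = 427°.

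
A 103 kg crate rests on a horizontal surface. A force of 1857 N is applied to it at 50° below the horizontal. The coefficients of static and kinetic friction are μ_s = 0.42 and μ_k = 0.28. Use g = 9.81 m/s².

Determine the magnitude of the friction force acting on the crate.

Vertical equilibrium gives N = m g + P sin α = 2433 N.
For equilibrium, f = P cos α = 1857×cos 50° = 1194 N.
The static-friction limit is μ_s N = 1022 N.
1194 > 1022 N → the crate slides; f = μ_k N = 0.28×2433 = 681 N.

f ≈ 681 N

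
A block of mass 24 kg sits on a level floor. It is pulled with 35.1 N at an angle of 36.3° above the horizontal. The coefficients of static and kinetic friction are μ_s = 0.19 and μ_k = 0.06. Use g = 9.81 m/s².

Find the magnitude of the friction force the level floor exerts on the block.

N = m g − P sin α = 235.4 − 35.1×sin 36.3° = 214.7 N.
Horizontally, friction must balance P cos α = 28.29 N.
μ_s N = 0.19 × 214.7 = 40.79 N.
28.29 ≤ 40.79 N → static; friction equals the required 28.3 N.

f ≈ 28.3 N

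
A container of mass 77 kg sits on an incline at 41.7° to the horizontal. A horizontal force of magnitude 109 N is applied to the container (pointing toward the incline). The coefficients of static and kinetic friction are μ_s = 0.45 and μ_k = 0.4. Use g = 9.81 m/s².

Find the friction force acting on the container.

Resolve perpendicular to the incline: N = m g cos θ + P sin θ = 77×9.81×cos 41.7° + 109×sin 41.7° = 636.5 N.
Along the incline, the net driving force (taking up-slope positive) is P cos θ − m g sin θ = 81.38 − 502.5 = -421.1 N, so equilibrium requires friction f = 421.1 N (up-slope).
The limit of static friction is μ_s N = 286.4 N.
|f_req| = 421.1 > 286.4 N → the container slides down the incline; f = μ_k N = 0.4 × 636.5 = 255 N.

f ≈ 255 N (up the incline)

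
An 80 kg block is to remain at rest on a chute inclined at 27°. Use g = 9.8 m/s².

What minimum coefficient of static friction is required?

μ_s,min ≈ 0.51

At the slip threshold m g sin θ = μ_s m g cos θ, so μ_s,min = tan θ.
μ_s,min = tan 27° = 0.51.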